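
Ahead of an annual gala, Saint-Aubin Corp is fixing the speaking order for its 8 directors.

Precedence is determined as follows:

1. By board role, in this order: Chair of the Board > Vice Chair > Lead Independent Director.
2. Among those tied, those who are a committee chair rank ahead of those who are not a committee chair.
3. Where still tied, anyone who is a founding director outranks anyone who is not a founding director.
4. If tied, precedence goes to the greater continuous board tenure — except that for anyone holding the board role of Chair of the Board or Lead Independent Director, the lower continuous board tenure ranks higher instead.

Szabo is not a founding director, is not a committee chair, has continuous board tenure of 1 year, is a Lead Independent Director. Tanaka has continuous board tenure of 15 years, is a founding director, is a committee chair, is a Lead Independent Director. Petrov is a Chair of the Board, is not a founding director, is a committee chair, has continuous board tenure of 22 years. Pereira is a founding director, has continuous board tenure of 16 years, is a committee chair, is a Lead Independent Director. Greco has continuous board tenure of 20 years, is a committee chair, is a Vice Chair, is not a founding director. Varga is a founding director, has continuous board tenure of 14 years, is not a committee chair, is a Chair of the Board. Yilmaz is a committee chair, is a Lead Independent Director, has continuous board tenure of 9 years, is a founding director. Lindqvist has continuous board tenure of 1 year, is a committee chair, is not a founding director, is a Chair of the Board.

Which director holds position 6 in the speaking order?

By board role: Lindqvist, Petrov and Varga (Chair of the Board); then Greco (Vice Chair); then Yilmaz, Tanaka, Pereira and Szabo (Lead Independent Director).
Among Lindqvist, Petrov and Varga, a committee chair before not a committee chair: Lindqvist and Petrov (a committee chair) before Varga (not a committee chair).
Lindqvist and Petrov are each not a founding director, so the next rule applies.
Among Lindqvist and Petrov, by continuous board tenure (lower first) (reversed rule for this group): Lindqvist (1 year) before Petrov (22 years).
Among Yilmaz, Tanaka, Pereira and Szabo, a committee chair before not a committee chair: Yilmaz, Tanaka and Pereira (a committee chair) before Szabo (not a committee chair).
Yilmaz, Tanaka and Pereira are each a founding director, so the next rule applies.
Among Yilmaz, Tanaka and Pereira, by continuous board tenure (lower first) (reversed rule for this group): Yilmaz (9 years) before Tanaka (15 years) before Pereira (16 years).
Order: Lindqvist, Petrov, Varga, Greco, Yilmaz, Tanaka, Pereira, Szabo.

Tanaka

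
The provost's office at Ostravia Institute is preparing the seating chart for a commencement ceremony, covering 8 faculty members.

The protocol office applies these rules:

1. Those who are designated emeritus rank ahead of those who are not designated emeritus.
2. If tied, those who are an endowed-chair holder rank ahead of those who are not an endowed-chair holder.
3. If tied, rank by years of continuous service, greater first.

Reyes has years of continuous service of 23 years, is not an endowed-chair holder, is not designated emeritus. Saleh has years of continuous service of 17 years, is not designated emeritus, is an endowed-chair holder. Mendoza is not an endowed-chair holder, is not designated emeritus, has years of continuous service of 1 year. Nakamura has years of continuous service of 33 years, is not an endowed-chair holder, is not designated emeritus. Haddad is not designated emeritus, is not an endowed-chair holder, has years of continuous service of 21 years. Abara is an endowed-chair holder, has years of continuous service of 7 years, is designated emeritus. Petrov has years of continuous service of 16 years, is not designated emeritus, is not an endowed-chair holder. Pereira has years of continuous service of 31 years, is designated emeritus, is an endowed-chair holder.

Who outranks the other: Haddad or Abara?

By the first rule: Pereira and Abara (both designated emeritus); then Saleh, Nakamura, Reyes, Haddad, Petrov and Mendoza (each not designated emeritus).
Pereira and Abara are each an endowed-chair holder, so the next rule applies.
Among Pereira and Abara, by years of continuous service (higher first): Pereira (31 years) before Abara (7 years).
Among Saleh, Nakamura, Reyes, Haddad, Petrov and Mendoza, an endowed-chair holder before not an endowed-chair holder: Saleh (an endowed-chair holder) before Nakamura, Reyes, Haddad, Petrov and Mendoza (not an endowed-chair holder).
Among Nakamura, Reyes, Haddad, Petrov and Mendoza, by years of continuous service (higher first): Nakamura (33 years) before Reyes (23 years) before Haddad (21 years) before Petrov (16 years) before Mendoza (1 year).
So Abara takes precedence.

Abara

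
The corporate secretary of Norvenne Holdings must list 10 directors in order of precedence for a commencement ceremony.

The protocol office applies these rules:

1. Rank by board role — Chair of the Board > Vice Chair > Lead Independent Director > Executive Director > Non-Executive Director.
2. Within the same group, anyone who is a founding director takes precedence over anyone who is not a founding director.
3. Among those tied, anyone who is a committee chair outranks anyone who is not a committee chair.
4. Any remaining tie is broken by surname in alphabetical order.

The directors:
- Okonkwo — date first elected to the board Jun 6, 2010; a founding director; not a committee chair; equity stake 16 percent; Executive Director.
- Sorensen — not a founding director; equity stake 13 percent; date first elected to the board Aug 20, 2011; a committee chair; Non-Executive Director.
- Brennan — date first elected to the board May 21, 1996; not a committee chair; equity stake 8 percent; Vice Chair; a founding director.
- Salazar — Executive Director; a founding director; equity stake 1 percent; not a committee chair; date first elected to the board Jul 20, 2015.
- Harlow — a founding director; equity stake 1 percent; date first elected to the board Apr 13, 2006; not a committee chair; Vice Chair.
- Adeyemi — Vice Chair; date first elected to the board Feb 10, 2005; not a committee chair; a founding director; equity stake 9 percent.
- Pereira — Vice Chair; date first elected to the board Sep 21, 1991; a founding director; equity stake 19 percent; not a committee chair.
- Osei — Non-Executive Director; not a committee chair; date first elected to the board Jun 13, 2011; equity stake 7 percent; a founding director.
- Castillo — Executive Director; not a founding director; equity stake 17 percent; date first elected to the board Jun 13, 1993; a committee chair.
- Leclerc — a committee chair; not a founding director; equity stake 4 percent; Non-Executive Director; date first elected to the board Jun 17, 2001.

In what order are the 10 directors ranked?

By board role: Adeyemi, Brennan, Harlow and Pereira (Vice Chair); then Okonkwo, Salazar and Castillo (Executive Director); then Osei, Leclerc and Sorensen (Non-Executive Director).
Adeyemi, Brennan, Harlow and Pereira are each a founding director, so the next rule applies.
Adeyemi, Brennan, Harlow and Pereira are each not a committee chair, so the next rule applies.
Among Adeyemi, Brennan, Harlow and Pereira, alphabetically by surname: Adeyemi before Brennan before Harlow before Pereira.
Among Okonkwo, Salazar and Castillo, a founding director before not a founding director: Okonkwo and Salazar (a founding director) before Castillo (not a founding director).
Okonkwo and Salazar are each not a committee chair, so the next rule applies.
Among Okonkwo and Salazar, alphabetically by surname: Okonkwo before Salazar.
Among Osei, Leclerc and Sorensen, a founding director before not a founding director: Osei (a founding director) before Leclerc and Sorensen (not a founding director).
Leclerc and Sorensen are each a committee chair, so the next rule applies.
Among Leclerc and Sorensen, alphabetically by surname: Leclerc before Sorensen.
Full order: Adeyemi, Brennan, Harlow, Pereira, Okonkwo, Salazar, Castillo, Osei, Leclerc, Sorensen.

Adeyemi, Brennan, Harlow, Pereira, Okonkwo, Salazar, Castillo, Osei, Leclerc, Sorensen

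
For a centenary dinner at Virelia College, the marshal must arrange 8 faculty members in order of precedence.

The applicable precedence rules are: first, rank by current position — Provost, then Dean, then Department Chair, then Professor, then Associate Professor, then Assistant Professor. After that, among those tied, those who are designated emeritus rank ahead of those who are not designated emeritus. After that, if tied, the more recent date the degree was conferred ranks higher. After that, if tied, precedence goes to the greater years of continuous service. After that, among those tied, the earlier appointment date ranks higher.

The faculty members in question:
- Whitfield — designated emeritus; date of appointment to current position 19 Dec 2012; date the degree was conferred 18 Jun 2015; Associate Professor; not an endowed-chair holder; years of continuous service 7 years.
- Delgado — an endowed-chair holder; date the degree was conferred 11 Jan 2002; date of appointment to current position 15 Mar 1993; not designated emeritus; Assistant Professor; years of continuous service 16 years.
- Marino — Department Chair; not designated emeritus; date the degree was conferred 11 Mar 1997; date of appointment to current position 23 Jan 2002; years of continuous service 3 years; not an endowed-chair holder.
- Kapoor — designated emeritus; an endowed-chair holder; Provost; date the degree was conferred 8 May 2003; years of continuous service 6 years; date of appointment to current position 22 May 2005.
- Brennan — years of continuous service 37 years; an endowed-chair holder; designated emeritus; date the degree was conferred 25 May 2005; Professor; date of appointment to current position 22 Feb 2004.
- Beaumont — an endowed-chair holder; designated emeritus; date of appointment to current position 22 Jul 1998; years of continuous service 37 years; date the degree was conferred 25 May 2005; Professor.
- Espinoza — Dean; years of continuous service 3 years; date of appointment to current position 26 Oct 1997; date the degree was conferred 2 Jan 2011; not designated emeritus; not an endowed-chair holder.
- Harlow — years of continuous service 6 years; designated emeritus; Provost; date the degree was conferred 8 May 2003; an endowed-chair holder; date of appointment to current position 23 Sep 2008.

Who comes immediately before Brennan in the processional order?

Beaumont

By current position: Kapoor and Harlow (Provost); then Espinoza (Dean); then Marino (Department Chair); then Beaumont and Brennan (Professor); then Whitfield (Associate Professor); then Delgado (Assistant Professor).
Kapoor and Harlow are each designated emeritus, so the next rule applies.
Kapoor and Harlow both have date the degree was conferred 8 May 2003, so the next rule applies.
Kapoor and Harlow both have years of continuous service 6 years, so the next rule applies.
Among Kapoor and Harlow, by date of appointment to current position (earlier first): Kapoor (22 May 2005) before Harlow (23 Sep 2008).
Beaumont and Brennan are each designated emeritus, so the next rule applies.
Beaumont and Brennan both have date the degree was conferred 25 May 2005, so the next rule applies.
Beaumont and Brennan both have years of continuous service 37 years, so the next rule applies.
Among Beaumont and Brennan, by date of appointment to current position (earlier first): Beaumont (22 Jul 1998) before Brennan (22 Feb 2004).
Order: Kapoor, Harlow, Espinoza, Marino, Beaumont, Brennan, Whitfield, Delgado.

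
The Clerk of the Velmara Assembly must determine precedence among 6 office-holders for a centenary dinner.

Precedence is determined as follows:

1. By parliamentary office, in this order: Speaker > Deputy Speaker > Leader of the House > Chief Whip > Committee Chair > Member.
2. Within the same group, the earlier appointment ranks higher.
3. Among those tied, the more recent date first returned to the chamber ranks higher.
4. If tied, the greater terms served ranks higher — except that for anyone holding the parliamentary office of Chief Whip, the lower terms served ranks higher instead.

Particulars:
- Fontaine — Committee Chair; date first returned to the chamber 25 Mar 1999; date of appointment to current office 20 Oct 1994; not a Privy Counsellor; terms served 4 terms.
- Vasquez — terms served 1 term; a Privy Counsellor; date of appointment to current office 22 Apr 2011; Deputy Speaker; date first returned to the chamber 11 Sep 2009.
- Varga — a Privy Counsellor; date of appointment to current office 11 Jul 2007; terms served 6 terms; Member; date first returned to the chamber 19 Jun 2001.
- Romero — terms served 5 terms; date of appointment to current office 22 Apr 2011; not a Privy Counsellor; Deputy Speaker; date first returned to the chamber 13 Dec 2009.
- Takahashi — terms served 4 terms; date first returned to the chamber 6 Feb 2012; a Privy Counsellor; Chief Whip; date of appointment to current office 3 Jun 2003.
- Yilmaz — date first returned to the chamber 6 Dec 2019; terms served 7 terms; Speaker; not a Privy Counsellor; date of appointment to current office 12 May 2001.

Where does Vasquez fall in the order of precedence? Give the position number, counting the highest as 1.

3

By parliamentary office: Yilmaz (Speaker); then Romero and Vasquez (Deputy Speaker); then Takahashi (Chief Whip); then Fontaine (Committee Chair); then Varga (Member).
Romero and Vasquez both have date of appointment to current office 22 Apr 2011, so the next rule applies.
Among Romero and Vasquez, by date first returned to the chamber (later first): Romero (13 Dec 2009) before Vasquez (11 Sep 2009).
Order: Yilmaz, Romero, Vasquez, Takahashi, Fontaine, Varga. So position 3.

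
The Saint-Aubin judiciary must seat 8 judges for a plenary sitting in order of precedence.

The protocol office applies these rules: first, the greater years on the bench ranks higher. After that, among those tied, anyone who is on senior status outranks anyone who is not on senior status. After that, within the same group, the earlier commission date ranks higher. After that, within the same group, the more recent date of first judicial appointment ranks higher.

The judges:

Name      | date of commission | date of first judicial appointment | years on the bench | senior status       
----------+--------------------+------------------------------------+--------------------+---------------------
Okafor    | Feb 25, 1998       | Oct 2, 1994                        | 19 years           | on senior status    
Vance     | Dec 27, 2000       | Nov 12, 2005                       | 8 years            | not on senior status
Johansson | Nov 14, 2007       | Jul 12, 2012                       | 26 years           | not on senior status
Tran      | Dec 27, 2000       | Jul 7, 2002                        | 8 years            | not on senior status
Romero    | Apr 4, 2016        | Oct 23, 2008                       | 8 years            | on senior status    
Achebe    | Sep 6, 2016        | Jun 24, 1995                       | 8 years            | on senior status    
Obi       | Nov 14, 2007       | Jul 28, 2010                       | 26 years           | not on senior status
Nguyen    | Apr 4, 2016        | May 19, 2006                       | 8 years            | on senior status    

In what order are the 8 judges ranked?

By years on the bench (higher first): Johansson and Obi (both 26 years); then Okafor (19 years); then Romero, Nguyen, Achebe, Vance and Tran (each 8 years).
Johansson and Obi are each not on senior status, so the next rule applies.
Johansson and Obi both have date of commission Nov 14, 2007, so the next rule applies.
Among Johansson and Obi, by date of first judicial appointment (later first): Johansson (Jul 12, 2012) before Obi (Jul 28, 2010).
Among Romero, Nguyen, Achebe, Vance and Tran, on senior status before not on senior status: Romero, Nguyen and Achebe (on senior status) before Vance and Tran (not on senior status).
Among Romero, Nguyen and Achebe, by date of commission (earlier first): Romero and Nguyen (Apr 4, 2016) before Achebe (Sep 6, 2016).
Among Romero and Nguyen, by date of first judicial appointment (later first): Romero (Oct 23, 2008) before Nguyen (May 19, 2006).
Vance and Tran both have date of commission Dec 27, 2000, so the next rule applies.
Among Vance and Tran, by date of first judicial appointment (later first): Vance (Nov 12, 2005) before Tran (Jul 7, 2002).
Full order: Johansson, Obi, Okafor, Romero, Nguyen, Achebe, Vance, Tran.

Johansson, Obi, Okafor, Romero, Nguyen, Achebe, Vance, Tran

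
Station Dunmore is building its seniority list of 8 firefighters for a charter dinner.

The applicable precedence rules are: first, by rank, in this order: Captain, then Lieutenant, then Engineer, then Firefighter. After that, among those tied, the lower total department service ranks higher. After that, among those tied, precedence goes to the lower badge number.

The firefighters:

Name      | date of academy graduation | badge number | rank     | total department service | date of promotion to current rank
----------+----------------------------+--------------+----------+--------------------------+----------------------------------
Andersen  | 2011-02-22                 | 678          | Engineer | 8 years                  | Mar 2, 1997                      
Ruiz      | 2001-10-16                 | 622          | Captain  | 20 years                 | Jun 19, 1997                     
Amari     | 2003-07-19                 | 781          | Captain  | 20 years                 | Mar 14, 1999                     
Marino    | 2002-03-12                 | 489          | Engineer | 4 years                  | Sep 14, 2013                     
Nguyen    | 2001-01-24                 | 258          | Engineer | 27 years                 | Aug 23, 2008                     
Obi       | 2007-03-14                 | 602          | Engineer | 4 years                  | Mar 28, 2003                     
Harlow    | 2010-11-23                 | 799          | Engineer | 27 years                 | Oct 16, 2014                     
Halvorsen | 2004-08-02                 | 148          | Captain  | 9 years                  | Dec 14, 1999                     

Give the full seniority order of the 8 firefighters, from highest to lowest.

Halvorsen, Ruiz, Amari, Marino, Obi, Andersen, Nguyen, Harlow

By rank: Halvorsen, Ruiz and Amari (Captain); then Marino, Obi, Andersen, Nguyen and Harlow (Engineer).
Among Halvorsen, Ruiz and Amari, by total department service (lower first): Halvorsen (9 years) before Ruiz and Amari (20 years).
Among Ruiz and Amari, by badge number (lower first): Ruiz (622) before Amari (781).
Among Marino, Obi, Andersen, Nguyen and Harlow, by total department service (lower first): Marino and Obi (4 years) before Andersen (8 years) before Nguyen and Harlow (27 years).
Among Marino and Obi, by badge number (lower first): Marino (489) before Obi (602).
Among Nguyen and Harlow, by badge number (lower first): Nguyen (258) before Harlow (799).
Full order: Halvorsen, Ruiz, Amari, Marino, Obi, Andersen, Nguyen, Harlow.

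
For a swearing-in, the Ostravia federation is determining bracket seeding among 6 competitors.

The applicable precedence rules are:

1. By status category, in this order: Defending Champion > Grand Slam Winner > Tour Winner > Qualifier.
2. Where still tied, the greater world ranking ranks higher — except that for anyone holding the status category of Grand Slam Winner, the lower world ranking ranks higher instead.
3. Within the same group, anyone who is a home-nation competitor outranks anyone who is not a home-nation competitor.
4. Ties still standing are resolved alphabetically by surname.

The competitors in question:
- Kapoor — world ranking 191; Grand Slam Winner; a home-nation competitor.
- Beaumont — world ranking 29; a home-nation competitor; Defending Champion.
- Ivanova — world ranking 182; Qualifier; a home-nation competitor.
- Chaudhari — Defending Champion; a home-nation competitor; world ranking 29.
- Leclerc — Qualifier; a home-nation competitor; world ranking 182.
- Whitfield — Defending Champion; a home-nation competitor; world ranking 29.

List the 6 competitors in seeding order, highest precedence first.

By status category: Beaumont, Chaudhari and Whitfield (Defending Champion); then Kapoor (Grand Slam Winner); then Ivanova and Leclerc (Qualifier).
Beaumont, Chaudhari and Whitfield all have world ranking 29, so the next rule applies.
Beaumont, Chaudhari and Whitfield are each a home-nation competitor, so the next rule applies.
Among Beaumont, Chaudhari and Whitfield, alphabetically by surname: Beaumont before Chaudhari before Whitfield.
Ivanova and Leclerc both have world ranking 182, so the next rule applies.
Ivanova and Leclerc are each a home-nation competitor, so the next rule applies.
Among Ivanova and Leclerc, alphabetically by surname: Ivanova before Leclerc.
Full order: Beaumont, Chaudhari, Whitfield, Kapoor, Ivanova, Leclerc.

Beaumont, Chaudhari, Whitfield, Kapoor, Ivanova, Leclerc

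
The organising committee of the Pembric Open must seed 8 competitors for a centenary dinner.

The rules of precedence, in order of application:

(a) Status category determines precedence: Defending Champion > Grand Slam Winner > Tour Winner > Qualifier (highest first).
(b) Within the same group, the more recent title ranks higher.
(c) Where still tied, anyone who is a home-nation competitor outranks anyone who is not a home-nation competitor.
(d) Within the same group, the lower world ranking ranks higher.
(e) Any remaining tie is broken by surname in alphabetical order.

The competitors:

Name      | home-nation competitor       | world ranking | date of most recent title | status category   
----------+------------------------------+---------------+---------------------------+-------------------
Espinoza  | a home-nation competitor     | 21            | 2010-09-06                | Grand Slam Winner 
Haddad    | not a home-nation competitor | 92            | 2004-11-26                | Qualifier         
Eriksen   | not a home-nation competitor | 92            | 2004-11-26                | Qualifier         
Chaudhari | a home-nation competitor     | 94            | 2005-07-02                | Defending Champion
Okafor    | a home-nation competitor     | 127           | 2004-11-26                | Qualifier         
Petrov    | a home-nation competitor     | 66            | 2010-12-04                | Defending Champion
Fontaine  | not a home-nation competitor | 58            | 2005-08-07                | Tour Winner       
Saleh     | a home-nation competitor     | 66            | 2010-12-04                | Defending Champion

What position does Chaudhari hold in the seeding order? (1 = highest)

By status category: Petrov, Saleh and Chaudhari (Defending Champion); then Espinoza (Grand Slam Winner); then Fontaine (Tour Winner); then Okafor, Eriksen and Haddad (Qualifier).
Among Petrov, Saleh and Chaudhari, by date of most recent title (later first): Petrov and Saleh (2010-12-04) before Chaudhari (2005-07-02).
Petrov and Saleh are each a home-nation competitor, so the next rule applies.
Petrov and Saleh both have world ranking 66, so the next rule applies.
Among Petrov and Saleh, alphabetically by surname: Petrov before Saleh.
Okafor, Eriksen and Haddad all have date of most recent title 2004-11-26, so the next rule applies.
Among Okafor, Eriksen and Haddad, a home-nation competitor before not a home-nation competitor: Okafor (a home-nation competitor) before Eriksen and Haddad (not a home-nation competitor).
Eriksen and Haddad both have world ranking 92, so the next rule applies.
Among Eriksen and Haddad, alphabetically by surname: Eriksen before Haddad.
Order: Petrov, Saleh, Chaudhari, Espinoza, Fontaine, Okafor, Eriksen, Haddad. So position 3.

3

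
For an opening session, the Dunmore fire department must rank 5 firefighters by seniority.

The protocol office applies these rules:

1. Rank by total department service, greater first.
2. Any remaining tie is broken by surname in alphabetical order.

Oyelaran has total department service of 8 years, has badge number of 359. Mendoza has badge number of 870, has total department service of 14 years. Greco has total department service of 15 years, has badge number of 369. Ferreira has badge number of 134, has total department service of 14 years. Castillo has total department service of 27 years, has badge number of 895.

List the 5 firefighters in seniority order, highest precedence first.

By total department service (higher first): Castillo (27 years); then Greco (15 years); then Ferreira and Mendoza (both 14 years); then Oyelaran (8 years).
Among Ferreira and Mendoza, alphabetically by surname: Ferreira before Mendoza.
Full order: Castillo, Greco, Ferreira, Mendoza, Oyelaran.

Castillo, Greco, Ferreira, Mendoza, Oyelaran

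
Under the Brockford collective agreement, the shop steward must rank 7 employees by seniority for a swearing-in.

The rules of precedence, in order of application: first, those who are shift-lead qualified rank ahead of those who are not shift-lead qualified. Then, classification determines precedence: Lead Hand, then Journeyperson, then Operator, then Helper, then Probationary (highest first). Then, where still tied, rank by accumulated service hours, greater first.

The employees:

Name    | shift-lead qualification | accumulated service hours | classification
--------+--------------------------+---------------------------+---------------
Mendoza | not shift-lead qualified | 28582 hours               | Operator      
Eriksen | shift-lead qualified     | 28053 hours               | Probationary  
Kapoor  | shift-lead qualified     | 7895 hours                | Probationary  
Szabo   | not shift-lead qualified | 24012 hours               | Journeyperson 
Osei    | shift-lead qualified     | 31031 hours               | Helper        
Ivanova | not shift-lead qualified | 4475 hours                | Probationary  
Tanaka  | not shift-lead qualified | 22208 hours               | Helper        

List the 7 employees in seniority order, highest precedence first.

Osei, Eriksen, Kapoor, Szabo, Mendoza, Tanaka, Ivanova

By the first rule: Osei, Eriksen and Kapoor (each shift-lead qualified); then Szabo, Mendoza, Tanaka and Ivanova (each not shift-lead qualified).
Among Osei, Eriksen and Kapoor, by classification: Osei (Helper) before Eriksen and Kapoor (Probationary).
Among Eriksen and Kapoor, by accumulated service hours (higher first): Eriksen (28053 hours) before Kapoor (7895 hours).
Among Szabo, Mendoza, Tanaka and Ivanova, by classification: Szabo (Journeyperson) before Mendoza (Operator) before Tanaka (Helper) before Ivanova (Probationary).
Full order: Osei, Eriksen, Kapoor, Szabo, Mendoza, Tanaka, Ivanova.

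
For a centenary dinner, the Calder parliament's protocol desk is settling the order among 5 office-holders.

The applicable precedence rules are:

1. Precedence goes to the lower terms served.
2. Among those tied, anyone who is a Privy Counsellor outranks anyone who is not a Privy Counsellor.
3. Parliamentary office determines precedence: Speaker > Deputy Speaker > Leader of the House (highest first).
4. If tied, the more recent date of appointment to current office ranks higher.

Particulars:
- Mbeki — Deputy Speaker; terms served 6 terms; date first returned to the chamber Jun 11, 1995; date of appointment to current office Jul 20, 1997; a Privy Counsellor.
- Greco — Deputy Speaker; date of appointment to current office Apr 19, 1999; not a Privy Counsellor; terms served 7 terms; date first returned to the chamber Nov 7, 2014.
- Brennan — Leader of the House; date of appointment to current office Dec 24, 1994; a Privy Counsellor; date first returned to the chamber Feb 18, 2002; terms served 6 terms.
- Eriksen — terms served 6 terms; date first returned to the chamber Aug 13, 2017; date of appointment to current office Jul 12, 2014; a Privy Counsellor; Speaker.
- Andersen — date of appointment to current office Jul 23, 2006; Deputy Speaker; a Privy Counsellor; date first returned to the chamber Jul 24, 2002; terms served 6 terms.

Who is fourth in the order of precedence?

By terms served (lower first): Eriksen, Andersen, Mbeki and Brennan (each 6 terms); then Greco (7 terms).
Eriksen, Andersen, Mbeki and Brennan are each a Privy Counsellor, so the next rule applies.
Among Eriksen, Andersen, Mbeki and Brennan, by parliamentary office: Eriksen (Speaker) before Andersen and Mbeki (Deputy Speaker) before Brennan (Leader of the House).
Among Andersen and Mbeki, by date of appointment to current office (later first): Andersen (Jul 23, 2006) before Mbeki (Jul 20, 1997).
Order: Eriksen, Andersen, Mbeki, Brennan, Greco.

Brennan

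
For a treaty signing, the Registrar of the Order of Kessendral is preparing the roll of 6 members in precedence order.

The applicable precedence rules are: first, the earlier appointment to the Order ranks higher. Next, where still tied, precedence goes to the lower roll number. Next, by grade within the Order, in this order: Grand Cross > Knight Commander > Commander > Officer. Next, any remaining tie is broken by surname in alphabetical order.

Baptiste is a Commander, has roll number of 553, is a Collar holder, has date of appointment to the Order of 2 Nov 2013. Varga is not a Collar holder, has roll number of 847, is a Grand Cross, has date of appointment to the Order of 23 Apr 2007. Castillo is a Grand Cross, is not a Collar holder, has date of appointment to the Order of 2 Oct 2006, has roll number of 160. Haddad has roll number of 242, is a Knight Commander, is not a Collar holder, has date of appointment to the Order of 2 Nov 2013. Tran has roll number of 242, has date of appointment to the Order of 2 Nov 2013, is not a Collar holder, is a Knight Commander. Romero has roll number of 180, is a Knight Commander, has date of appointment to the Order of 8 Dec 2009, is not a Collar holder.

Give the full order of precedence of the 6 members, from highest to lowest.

Castillo, Varga, Romero, Haddad, Tran, Baptiste

By date of appointment to the Order (earlier first): Castillo (2 Oct 2006); then Varga (23 Apr 2007); then Romero (8 Dec 2009); then Haddad, Tran and Baptiste (each 2 Nov 2013).
Among Haddad, Tran and Baptiste, by roll number (lower first): Haddad and Tran (242) before Baptiste (553).
Haddad and Tran are each Knight Commander, so the next rule applies.
Among Haddad and Tran, alphabetically by surname: Haddad before Tran.
Full order: Castillo, Varga, Romero, Haddad, Tran, Baptiste.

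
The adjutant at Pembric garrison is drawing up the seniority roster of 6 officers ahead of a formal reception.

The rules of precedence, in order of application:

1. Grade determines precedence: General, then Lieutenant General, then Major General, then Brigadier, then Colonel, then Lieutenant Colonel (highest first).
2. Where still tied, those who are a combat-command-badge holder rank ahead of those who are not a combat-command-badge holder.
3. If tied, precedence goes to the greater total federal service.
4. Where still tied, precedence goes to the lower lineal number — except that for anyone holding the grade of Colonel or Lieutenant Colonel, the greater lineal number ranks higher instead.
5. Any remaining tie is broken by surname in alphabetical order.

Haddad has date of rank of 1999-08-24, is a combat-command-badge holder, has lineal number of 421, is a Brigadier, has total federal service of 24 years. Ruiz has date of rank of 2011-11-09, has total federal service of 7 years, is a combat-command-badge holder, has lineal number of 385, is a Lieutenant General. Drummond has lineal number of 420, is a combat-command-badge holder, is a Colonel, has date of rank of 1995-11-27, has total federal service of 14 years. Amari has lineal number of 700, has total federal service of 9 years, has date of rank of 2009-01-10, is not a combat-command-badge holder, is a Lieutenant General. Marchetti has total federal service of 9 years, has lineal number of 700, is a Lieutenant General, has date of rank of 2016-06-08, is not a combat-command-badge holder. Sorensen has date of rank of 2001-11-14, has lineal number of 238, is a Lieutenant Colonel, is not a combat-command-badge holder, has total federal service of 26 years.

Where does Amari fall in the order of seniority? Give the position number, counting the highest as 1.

By grade: Ruiz, Amari and Marchetti (Lieutenant General); then Haddad (Brigadier); then Drummond (Colonel); then Sorensen (Lieutenant Colonel).
Among Ruiz, Amari and Marchetti, a combat-command-badge holder before not a combat-command-badge holder: Ruiz (a combat-command-badge holder) before Amari and Marchetti (not a combat-command-badge holder).
Amari and Marchetti both have total federal service 9 years, so the next rule applies.
Amari and Marchetti both have lineal number 700, so the next rule applies.
Among Amari and Marchetti, alphabetically by surname: Amari before Marchetti.
Order: Ruiz, Amari, Marchetti, Haddad, Drummond, Sorensen. So position 2.

2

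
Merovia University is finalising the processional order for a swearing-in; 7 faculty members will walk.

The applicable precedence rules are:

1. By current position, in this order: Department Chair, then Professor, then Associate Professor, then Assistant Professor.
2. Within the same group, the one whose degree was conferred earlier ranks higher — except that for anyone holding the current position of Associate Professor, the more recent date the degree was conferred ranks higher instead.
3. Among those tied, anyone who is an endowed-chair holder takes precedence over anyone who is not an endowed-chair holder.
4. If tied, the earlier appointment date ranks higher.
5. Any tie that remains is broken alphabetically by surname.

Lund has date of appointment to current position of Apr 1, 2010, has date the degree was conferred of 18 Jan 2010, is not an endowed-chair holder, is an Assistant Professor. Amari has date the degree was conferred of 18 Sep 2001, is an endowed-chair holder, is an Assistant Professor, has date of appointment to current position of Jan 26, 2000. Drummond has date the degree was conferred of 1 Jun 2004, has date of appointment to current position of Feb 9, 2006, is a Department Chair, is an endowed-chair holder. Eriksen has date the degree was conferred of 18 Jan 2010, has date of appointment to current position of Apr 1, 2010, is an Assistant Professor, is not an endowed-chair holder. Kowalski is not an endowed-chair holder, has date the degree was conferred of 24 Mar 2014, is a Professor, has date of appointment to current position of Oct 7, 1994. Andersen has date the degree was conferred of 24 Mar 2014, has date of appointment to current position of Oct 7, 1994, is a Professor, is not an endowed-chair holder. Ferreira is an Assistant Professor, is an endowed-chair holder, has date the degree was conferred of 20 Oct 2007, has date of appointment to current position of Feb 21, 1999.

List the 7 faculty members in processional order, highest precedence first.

Drummond, Andersen, Kowalski, Amari, Ferreira, Eriksen, Lund

By current position: Drummond (Department Chair); then Andersen and Kowalski (Professor); then Amari, Ferreira, Eriksen and Lund (Assistant Professor).
Andersen and Kowalski both have date the degree was conferred 24 Mar 2014, so the next rule applies.
Andersen and Kowalski are each not an endowed-chair holder, so the next rule applies.
Andersen and Kowalski both have date of appointment to current position Oct 7, 1994, so the next rule applies.
Among Andersen and Kowalski, alphabetically by surname: Andersen before Kowalski.
Among Amari, Ferreira, Eriksen and Lund, by date the degree was conferred (earlier first): Amari (18 Sep 2001) before Ferreira (20 Oct 2007) before Eriksen and Lund (18 Jan 2010).
Eriksen and Lund are each not an endowed-chair holder, so the next rule applies.
Eriksen and Lund both have date of appointment to current position Apr 1, 2010, so the next rule applies.
Among Eriksen and Lund, alphabetically by surname: Eriksen before Lund.
Full order: Drummond, Andersen, Kowalski, Amari, Ferreira, Eriksen, Lund.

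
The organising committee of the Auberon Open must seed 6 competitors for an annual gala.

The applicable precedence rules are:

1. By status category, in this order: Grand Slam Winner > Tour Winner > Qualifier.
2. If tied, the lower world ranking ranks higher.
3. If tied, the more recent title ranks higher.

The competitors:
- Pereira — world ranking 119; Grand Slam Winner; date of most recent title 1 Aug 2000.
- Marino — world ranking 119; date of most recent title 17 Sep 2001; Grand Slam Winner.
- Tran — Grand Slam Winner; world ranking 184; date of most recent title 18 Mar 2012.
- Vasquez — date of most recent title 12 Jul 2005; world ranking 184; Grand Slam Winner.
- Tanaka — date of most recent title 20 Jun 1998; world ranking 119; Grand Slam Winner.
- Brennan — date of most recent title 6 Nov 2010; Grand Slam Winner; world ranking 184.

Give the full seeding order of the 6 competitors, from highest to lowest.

By status category: Marino, Pereira, Tanaka, Tran, Brennan and Vasquez (Grand Slam Winner).
Among Marino, Pereira, Tanaka, Tran, Brennan and Vasquez, by world ranking (lower first): Marino, Pereira and Tanaka (119) before Tran, Brennan and Vasquez (184).
Among Marino, Pereira and Tanaka, by date of most recent title (later first): Marino (17 Sep 2001) before Pereira (1 Aug 2000) before Tanaka (20 Jun 1998).
Among Tran, Brennan and Vasquez, by date of most recent title (later first): Tran (18 Mar 2012) before Brennan (6 Nov 2010) before Vasquez (12 Jul 2005).
Full order: Marino, Pereira, Tanaka, Tran, Brennan, Vasquez.

Marino, Pereira, Tanaka, Tran, Brennan, Vasquez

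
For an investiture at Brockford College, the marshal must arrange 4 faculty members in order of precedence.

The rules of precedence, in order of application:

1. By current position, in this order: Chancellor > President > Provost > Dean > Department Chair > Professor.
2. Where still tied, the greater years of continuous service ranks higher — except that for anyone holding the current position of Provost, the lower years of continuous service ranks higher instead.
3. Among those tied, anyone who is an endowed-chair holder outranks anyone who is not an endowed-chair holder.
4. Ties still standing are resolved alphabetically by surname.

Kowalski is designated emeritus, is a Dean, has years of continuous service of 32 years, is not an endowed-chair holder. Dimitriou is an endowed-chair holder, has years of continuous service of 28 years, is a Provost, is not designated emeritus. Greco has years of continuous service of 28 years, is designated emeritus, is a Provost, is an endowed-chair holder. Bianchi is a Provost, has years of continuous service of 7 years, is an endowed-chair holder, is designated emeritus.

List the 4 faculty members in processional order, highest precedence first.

By current position: Bianchi, Dimitriou and Greco (Provost); then Kowalski (Dean).
Among Bianchi, Dimitriou and Greco, by years of continuous service (lower first) (reversed rule for this group): Bianchi (7 years) before Dimitriou and Greco (28 years).
Dimitriou and Greco are each an endowed-chair holder, so the next rule applies.
Among Dimitriou and Greco, alphabetically by surname: Dimitriou before Greco.
Full order: Bianchi, Dimitriou, Greco, Kowalski.

Bianchi, Dimitriou, Greco, Kowalski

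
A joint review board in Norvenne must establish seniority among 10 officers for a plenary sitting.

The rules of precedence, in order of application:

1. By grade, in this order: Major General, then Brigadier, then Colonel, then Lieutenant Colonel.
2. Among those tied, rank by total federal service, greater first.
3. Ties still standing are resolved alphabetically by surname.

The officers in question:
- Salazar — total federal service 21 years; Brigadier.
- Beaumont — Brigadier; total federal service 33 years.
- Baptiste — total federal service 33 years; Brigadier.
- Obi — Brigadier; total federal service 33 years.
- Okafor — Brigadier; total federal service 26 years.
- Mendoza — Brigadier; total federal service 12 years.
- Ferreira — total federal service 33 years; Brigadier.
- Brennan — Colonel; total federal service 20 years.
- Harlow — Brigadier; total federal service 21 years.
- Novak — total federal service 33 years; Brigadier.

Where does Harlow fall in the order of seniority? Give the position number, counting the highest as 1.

By grade: Baptiste, Beaumont, Ferreira, Novak, Obi, Okafor, Harlow, Salazar and Mendoza (Brigadier); then Brennan (Colonel).
Among Baptiste, Beaumont, Ferreira, Novak, Obi, Okafor, Harlow, Salazar and Mendoza, by total federal service (higher first): Baptiste, Beaumont, Ferreira, Novak and Obi (33 years) before Okafor (26 years) before Harlow and Salazar (21 years) before Mendoza (12 years).
Among Baptiste, Beaumont, Ferreira, Novak and Obi, alphabetically by surname: Baptiste before Beaumont before Ferreira before Novak before Obi.
Among Harlow and Salazar, alphabetically by surname: Harlow before Salazar.
Order: Baptiste, Beaumont, Ferreira, Novak, Obi, Okafor, Harlow, Salazar, Mendoza, Brennan. So position 7.

7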